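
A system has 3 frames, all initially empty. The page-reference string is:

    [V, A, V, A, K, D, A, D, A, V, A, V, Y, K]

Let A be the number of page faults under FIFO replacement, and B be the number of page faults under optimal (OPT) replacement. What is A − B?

Under FIFO: F F . . F F . . . F F . F F → 8 faults.
Under OPT: F F . . F F . . . . . . F F → 6 faults.
A − B = 8 − 6 = 2.

2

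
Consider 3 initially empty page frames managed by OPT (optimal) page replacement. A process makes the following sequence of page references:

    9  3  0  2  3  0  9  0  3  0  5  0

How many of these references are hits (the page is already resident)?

9 -> fault, frames [9]
3 -> fault, frames [9, 3]
0 -> fault, frames [9, 3, 0]
2 -> fault, evict 9, frames [3, 0, 2]
3 -> hit
0 -> hit
9 -> fault, evict 2, frames [3, 0, 9]
0 -> hit
3 -> hit
0 -> hit
5 -> fault, evict 9, frames [3, 0, 5]
0 -> hit
Hits: 6.

6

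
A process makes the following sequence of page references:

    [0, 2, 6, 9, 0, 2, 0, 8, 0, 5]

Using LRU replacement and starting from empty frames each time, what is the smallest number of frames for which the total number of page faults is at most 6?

f=1: 10 faults
f=2: 8 faults
f=3: 8 faults
f=4: 6 faults
f=5: 6 faults
f=6: 6 faults
Smallest f with faults ≤ 6 is 4.

4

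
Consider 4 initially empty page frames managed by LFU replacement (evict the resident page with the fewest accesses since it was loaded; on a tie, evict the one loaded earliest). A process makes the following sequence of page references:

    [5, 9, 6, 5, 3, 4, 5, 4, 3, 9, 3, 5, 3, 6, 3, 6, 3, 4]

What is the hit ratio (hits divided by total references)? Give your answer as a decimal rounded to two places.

5 -> fault, frames (5)
9 -> fault, frames (5 9)
6 -> fault, frames (5 9 6)
5 -> hit
3 -> fault, frames (5 9 6 3)
4 -> fault, evict 9, frames (5 6 3 4)
5 -> hit
4 -> hit
3 -> hit
9 -> fault, evict 6, frames (5 3 4 9)
3 -> hit
5 -> hit
3 -> hit
6 -> fault, evict 9, frames (5 3 4 6)
3 -> hit
6 -> hit
3 -> hit
4 -> hit
Hits: 11 of 18 references → 11/18 = 0.6111.

0.61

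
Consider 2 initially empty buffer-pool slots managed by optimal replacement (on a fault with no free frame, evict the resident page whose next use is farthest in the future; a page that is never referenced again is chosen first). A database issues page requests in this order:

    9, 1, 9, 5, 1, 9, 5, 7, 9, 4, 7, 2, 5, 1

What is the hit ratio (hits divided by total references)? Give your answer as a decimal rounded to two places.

0.36

9 -> miss, frames [9]
1 -> miss, frames [9, 1]
9 -> hit
5 -> miss, evict 9, frames [1, 5]
1 -> hit
9 -> miss, evict 1, frames [5, 9]
5 -> hit
7 -> miss, evict 5, frames [9, 7]
9 -> hit
4 -> miss, evict 9, frames [7, 4]
7 -> hit
2 -> miss, evict 4, frames [7, 2]
5 -> miss, evict 2, frames [7, 5]
1 -> miss, evict 5, frames [7, 1]
Hits: 5 of 14 references → 5/14 = 0.3571.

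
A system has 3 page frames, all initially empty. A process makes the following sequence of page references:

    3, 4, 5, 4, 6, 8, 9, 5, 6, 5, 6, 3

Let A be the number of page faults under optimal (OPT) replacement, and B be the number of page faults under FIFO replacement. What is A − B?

Under OPT: F F F . F F F . . . . F → 7 faults.
Under FIFO: F F F . F F F F F . . F → 9 faults.
A − B = 7 − 9 = -2.

-2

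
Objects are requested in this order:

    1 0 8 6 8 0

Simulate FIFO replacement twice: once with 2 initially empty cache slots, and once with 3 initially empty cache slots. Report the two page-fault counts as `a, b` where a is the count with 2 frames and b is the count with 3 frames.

2 frames: F F F F . F → 5 faults.
3 frames: F F F F . . → 4 faults.
4 < 5: adding a frame reduced faults, as is typical.

5, 4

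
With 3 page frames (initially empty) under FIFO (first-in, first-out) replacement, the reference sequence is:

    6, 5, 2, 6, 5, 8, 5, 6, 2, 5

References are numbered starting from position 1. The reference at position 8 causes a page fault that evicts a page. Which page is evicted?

pos 1: 6: miss, frames {6}
pos 2: 5: miss, frames {6,5}
pos 3: 2: miss, frames {6,5,2}
pos 4: 6: hit
pos 5: 5: hit
pos 6: 8: miss, evict 6, frames {5,2,8}
pos 7: 5: hit
pos 8: 6: miss, evict 5, frames {2,8,6}
At position 8, page 5 is evicted.

5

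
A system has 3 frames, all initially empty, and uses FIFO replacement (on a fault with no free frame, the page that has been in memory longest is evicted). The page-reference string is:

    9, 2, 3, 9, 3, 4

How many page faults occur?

4

9 -> miss, frames (9)
2 -> miss, frames (9 2)
3 -> miss, frames (9 2 3)
9 -> hit
3 -> hit
4 -> miss, evict 9, frames (2 3 4)
Page faults: 4.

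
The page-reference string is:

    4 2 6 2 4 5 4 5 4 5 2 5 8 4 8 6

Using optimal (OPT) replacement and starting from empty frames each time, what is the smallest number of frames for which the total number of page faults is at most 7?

f=1: 16 faults
f=2: 9 faults
f=3: 6 faults
f=4: 5 faults
f=5: 5 faults
Smallest f with faults ≤ 7 is 3.

3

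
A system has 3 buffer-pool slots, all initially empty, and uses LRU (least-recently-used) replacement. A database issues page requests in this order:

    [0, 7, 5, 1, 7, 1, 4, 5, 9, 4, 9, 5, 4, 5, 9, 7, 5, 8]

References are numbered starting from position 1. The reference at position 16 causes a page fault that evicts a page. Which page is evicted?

4

pos 1: 0 → miss, frames [0]
pos 2: 7 → miss, frames [0, 7]
pos 3: 5 → miss, frames [0, 7, 5]
pos 4: 1 → miss, evict 0, frames [7, 5, 1]
pos 5: 7 → hit
pos 6: 1 → hit
pos 7: 4 → miss, evict 5, frames [7, 1, 4]
pos 8: 5 → miss, evict 7, frames [1, 4, 5]
pos 9: 9 → miss, evict 1, frames [4, 5, 9]
pos 10: 4 → hit
pos 11: 9 → hit
pos 12: 5 → hit
pos 13: 4 → hit
pos 14: 5 → hit
pos 15: 9 → hit
pos 16: 7 → miss, evict 4, frames [5, 9, 7]
At position 16, page 4 is evicted.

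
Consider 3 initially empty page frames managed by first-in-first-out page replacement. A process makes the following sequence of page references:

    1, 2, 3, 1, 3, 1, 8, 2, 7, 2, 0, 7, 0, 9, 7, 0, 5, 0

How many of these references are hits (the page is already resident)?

1: fault, frames {1}
2: fault, frames {1,2}
3: fault, frames {1,2,3}
1: hit
3: hit
1: hit
8: fault, evict 1, frames {2,3,8}
2: hit
7: fault, evict 2, frames {3,8,7}
2: fault, evict 3, frames {8,7,2}
0: fault, evict 8, frames {7,2,0}
7: hit
0: hit
9: fault, evict 7, frames {2,0,9}
7: fault, evict 2, frames {0,9,7}
0: hit
5: fault, evict 0, frames {9,7,5}
0: fault, evict 9, frames {7,5,0}
Hits: 7.

7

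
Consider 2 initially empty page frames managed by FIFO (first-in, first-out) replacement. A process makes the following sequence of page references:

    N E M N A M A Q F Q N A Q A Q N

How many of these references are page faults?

N -> miss, frames {N}
E -> miss, frames {N,E}
M -> miss, evict N, frames {E,M}
N -> miss, evict E, frames {M,N}
A -> miss, evict M, frames {N,A}
M -> miss, evict N, frames {A,M}
A -> hit
Q -> miss, evict A, frames {M,Q}
F -> miss, evict M, frames {Q,F}
Q -> hit
N -> miss, evict Q, frames {F,N}
A -> miss, evict F, frames {N,A}
Q -> miss, evict N, frames {A,Q}
A -> hit
Q -> hit
N -> miss, evict A, frames {Q,N}
Page faults: 12.

12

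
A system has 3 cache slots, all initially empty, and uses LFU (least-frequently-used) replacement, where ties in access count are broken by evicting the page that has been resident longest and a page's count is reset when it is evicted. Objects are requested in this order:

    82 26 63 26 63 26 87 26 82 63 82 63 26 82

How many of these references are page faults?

5

82 → fault, frames [82]
26 → fault, frames [82, 26]
63 → fault, frames [82, 26, 63]
26 → hit
63 → hit
26 → hit
87 → fault, evict 82, frames [26, 63, 87]
26 → hit
82 → fault, evict 87, frames [26, 63, 82]
63 → hit
82 → hit
63 → hit
26 → hit
82 → hit
Page faults: 5.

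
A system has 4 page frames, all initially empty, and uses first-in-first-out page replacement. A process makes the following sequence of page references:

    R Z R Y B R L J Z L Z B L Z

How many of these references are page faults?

7

R -> miss, frames (R)
Z -> miss, frames (R Z)
R -> hit
Y -> miss, frames (R Z Y)
B -> miss, frames (R Z Y B)
R -> hit
L -> miss, evict R, frames (Z Y B L)
J -> miss, evict Z, frames (Y B L J)
Z -> miss, evict Y, frames (B L J Z)
L -> hit
Z -> hit
B -> hit
L -> hit
Z -> hit
Page faults: 7.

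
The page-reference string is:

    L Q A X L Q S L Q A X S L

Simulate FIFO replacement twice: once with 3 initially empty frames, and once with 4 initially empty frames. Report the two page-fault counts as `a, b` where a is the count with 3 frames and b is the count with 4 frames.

10, 11

3 frames: F F F F F F F . . F F . F → 10 faults.
4 frames: F F F F . . F F F F F F F → 11 faults.
11 > 10: adding a frame increased faults — Belady's anomaly.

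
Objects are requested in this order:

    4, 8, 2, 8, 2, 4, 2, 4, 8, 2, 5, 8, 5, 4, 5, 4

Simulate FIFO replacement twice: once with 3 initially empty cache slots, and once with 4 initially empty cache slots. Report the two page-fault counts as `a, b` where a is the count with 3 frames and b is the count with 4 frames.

3 frames: F F F . . . . . . . F . . F . . → 5 faults.
4 frames: F F F . . . . . . . F . . . . . → 4 faults.
4 < 5: adding a frame reduced faults, as is typical.

5, 4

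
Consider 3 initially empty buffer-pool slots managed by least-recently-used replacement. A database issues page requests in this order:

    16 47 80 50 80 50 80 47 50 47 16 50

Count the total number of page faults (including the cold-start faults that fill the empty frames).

16 -> fault, frames (16)
47 -> fault, frames (16 47)
80 -> fault, frames (16 47 80)
50 -> fault, evict 16, frames (47 80 50)
80 -> hit
50 -> hit
80 -> hit
47 -> hit
50 -> hit
47 -> hit
16 -> fault, evict 80, frames (50 47 16)
50 -> hit
Page faults: 5.

5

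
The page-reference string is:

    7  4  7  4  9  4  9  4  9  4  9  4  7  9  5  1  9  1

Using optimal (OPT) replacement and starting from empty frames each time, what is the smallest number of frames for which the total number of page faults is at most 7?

f=1: 18 faults
f=2: 6 faults
f=3: 5 faults
f=4: 5 faults
f=5: 5 faults
Smallest f with faults ≤ 7 is 2.

2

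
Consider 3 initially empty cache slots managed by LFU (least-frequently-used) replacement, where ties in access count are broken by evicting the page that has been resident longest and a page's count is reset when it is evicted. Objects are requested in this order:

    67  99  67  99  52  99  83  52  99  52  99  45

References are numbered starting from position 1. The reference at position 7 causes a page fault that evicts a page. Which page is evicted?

52

pos 1: 67 → fault, frames [67]
pos 2: 99 → fault, frames [67, 99]
pos 3: 67 → hit
pos 4: 99 → hit
pos 5: 52 → fault, frames [67, 99, 52]
pos 6: 99 → hit
pos 7: 83 → fault, evict 52, frames [67, 99, 83]
At position 7, page 52 is evicted.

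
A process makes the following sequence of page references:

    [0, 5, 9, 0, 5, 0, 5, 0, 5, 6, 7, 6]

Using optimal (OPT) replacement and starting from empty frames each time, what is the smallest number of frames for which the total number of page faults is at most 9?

f=1: 12 faults
f=2: 6 faults
f=3: 5 faults
f=4: 5 faults
f=5: 5 faults
Smallest f with faults ≤ 9 is 2.

2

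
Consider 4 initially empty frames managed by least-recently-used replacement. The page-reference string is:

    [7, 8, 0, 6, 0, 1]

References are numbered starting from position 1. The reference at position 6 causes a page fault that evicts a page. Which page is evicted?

7

pos 1: 7 -> miss, frames (7)
pos 2: 8 -> miss, frames (7 8)
pos 3: 0 -> miss, frames (7 8 0)
pos 4: 6 -> miss, frames (7 8 0 6)
pos 5: 0 -> hit
pos 6: 1 -> miss, evict 7, frames (8 6 0 1)
At position 6, page 7 is evicted.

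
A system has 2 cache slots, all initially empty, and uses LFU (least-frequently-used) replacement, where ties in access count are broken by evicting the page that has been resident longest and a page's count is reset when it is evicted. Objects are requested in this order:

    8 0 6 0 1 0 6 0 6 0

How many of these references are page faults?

8 -> fault, frames {8}
0 -> fault, frames {8,0}
6 -> fault, evict 8, frames {0,6}
0 -> hit
1 -> fault, evict 6, frames {0,1}
0 -> hit
6 -> fault, evict 1, frames {0,6}
0 -> hit
6 -> hit
0 -> hit
Page faults: 5.

5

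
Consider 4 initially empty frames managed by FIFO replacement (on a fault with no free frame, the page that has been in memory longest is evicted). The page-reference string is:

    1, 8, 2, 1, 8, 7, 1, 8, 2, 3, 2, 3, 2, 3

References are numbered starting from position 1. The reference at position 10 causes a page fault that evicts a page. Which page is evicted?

pos 1: 1 → miss, frames {1}
pos 2: 8 → miss, frames {1,8}
pos 3: 2 → miss, frames {1,8,2}
pos 4: 1 → hit
pos 5: 8 → hit
pos 6: 7 → miss, frames {1,8,2,7}
pos 7: 1 → hit
pos 8: 8 → hit
pos 9: 2 → hit
pos 10: 3 → miss, evict 1, frames {8,2,7,3}
At position 10, page 1 is evicted.

1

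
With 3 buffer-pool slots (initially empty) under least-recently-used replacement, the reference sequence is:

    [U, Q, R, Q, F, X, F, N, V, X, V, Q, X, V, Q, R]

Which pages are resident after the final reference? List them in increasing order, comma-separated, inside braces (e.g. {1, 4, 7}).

U -> miss, frames [U]
Q -> miss, frames [U, Q]
R -> miss, frames [U, Q, R]
Q -> hit
F -> miss, evict U, frames [R, Q, F]
X -> miss, evict R, frames [Q, F, X]
F -> hit
N -> miss, evict Q, frames [X, F, N]
V -> miss, evict X, frames [F, N, V]
X -> miss, evict F, frames [N, V, X]
V -> hit
Q -> miss, evict N, frames [X, V, Q]
X -> hit
V -> hit
Q -> hit
R -> miss, evict X, frames [V, Q, R]

{Q, R, V}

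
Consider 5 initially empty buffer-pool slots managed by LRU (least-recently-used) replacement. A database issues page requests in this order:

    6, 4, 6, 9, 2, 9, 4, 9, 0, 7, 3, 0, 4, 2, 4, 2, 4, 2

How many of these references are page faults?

6 → fault, frames {6}
4 → fault, frames {6,4}
6 → hit
9 → fault, frames {4,6,9}
2 → fault, frames {4,6,9,2}
9 → hit
4 → hit
9 → hit
0 → fault, frames {6,2,4,9,0}
7 → fault, evict 6, frames {2,4,9,0,7}
3 → fault, evict 2, frames {4,9,0,7,3}
0 → hit
4 → hit
2 → fault, evict 9, frames {7,3,0,4,2}
4 → hit
2 → hit
4 → hit
2 → hit
Page faults: 8.

8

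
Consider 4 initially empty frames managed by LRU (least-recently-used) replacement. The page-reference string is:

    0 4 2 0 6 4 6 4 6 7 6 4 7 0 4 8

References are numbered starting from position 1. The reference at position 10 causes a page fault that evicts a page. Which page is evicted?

2

pos 1: 0 → fault, frames [0]
pos 2: 4 → fault, frames [0, 4]
pos 3: 2 → fault, frames [0, 4, 2]
pos 4: 0 → hit
pos 5: 6 → fault, frames [4, 2, 0, 6]
pos 6: 4 → hit
pos 7: 6 → hit
pos 8: 4 → hit
pos 9: 6 → hit
pos 10: 7 → fault, evict 2, frames [0, 4, 6, 7]
At position 10, page 2 is evicted.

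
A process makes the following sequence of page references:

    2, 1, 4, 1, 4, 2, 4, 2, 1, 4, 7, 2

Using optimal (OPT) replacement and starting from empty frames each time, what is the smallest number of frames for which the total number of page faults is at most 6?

f=1: 12 faults
f=2: 7 faults
f=3: 4 faults
f=4: 4 faults
Smallest f with faults ≤ 6 is 3.

3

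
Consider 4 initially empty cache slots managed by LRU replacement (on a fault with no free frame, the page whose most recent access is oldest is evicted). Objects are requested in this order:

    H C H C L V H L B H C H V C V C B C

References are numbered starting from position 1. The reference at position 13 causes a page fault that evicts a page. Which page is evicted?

L

pos 1: H -> fault, frames {H}
pos 2: C -> fault, frames {H,C}
pos 3: H -> hit
pos 4: C -> hit
pos 5: L -> fault, frames {H,C,L}
pos 6: V -> fault, frames {H,C,L,V}
pos 7: H -> hit
pos 8: L -> hit
pos 9: B -> fault, evict C, frames {V,H,L,B}
pos 10: H -> hit
pos 11: C -> fault, evict V, frames {L,B,H,C}
pos 12: H -> hit
pos 13: V -> fault, evict L, frames {B,C,H,V}
At position 13, page L is evicted.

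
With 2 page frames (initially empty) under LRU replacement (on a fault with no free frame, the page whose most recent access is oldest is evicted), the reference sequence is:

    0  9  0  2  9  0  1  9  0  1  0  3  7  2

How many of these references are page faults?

0 → miss, frames {0}
9 → miss, frames {0,9}
0 → hit
2 → miss, evict 9, frames {0,2}
9 → miss, evict 0, frames {2,9}
0 → miss, evict 2, frames {9,0}
1 → miss, evict 9, frames {0,1}
9 → miss, evict 0, frames {1,9}
0 → miss, evict 1, frames {9,0}
1 → miss, evict 9, frames {0,1}
0 → hit
3 → miss, evict 1, frames {0,3}
7 → miss, evict 0, frames {3,7}
2 → miss, evict 3, frames {7,2}
Page faults: 12.

12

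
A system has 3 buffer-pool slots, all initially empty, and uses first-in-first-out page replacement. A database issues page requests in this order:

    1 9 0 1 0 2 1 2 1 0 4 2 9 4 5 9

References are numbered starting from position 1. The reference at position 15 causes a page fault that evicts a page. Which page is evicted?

1

pos 1: 1: miss, frames (1)
pos 2: 9: miss, frames (1 9)
pos 3: 0: miss, frames (1 9 0)
pos 4: 1: hit
pos 5: 0: hit
pos 6: 2: miss, evict 1, frames (9 0 2)
pos 7: 1: miss, evict 9, frames (0 2 1)
pos 8: 2: hit
pos 9: 1: hit
pos 10: 0: hit
pos 11: 4: miss, evict 0, frames (2 1 4)
pos 12: 2: hit
pos 13: 9: miss, evict 2, frames (1 4 9)
pos 14: 4: hit
pos 15: 5: miss, evict 1, frames (4 9 5)
At position 15, page 1 is evicted.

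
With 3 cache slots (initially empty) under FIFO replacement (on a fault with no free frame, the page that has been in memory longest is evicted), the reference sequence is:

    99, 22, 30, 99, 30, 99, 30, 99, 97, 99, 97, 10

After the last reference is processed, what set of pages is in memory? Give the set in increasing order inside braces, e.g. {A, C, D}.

{10, 97, 99}

99 -> miss, frames [99]
22 -> miss, frames [99, 22]
30 -> miss, frames [99, 22, 30]
99 -> hit
30 -> hit
99 -> hit
30 -> hit
99 -> hit
97 -> miss, evict 99, frames [22, 30, 97]
99 -> miss, evict 22, frames [30, 97, 99]
97 -> hit
10 -> miss, evict 30, frames [97, 99, 10]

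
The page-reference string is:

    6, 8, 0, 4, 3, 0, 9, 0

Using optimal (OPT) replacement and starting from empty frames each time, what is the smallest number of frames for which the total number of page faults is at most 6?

f=1: 8 faults
f=2: 6 faults
f=3: 6 faults
f=4: 6 faults
f=5: 6 faults
f=6: 6 faults
Smallest f with faults ≤ 6 is 2.

2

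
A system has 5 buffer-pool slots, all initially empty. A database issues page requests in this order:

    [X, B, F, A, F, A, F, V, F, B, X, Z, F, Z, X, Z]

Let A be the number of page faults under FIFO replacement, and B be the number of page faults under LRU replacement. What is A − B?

1

Under FIFO: F F F F . . . F . . . F . . F . → 7 faults.
Under LRU: F F F F . . . F . . . F . . . . → 6 faults.
A − B = 7 − 6 = 1.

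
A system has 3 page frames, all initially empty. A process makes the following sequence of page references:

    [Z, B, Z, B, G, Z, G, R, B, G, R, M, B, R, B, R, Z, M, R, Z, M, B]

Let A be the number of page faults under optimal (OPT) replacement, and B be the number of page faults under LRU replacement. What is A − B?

Under OPT: F F . . F . . F . . . F . . . . F . . . . F → 7 faults.
Under LRU: F F . . F . . F F . . F F . . . F F . . . F → 10 faults.
A − B = 7 − 10 = -3.

-3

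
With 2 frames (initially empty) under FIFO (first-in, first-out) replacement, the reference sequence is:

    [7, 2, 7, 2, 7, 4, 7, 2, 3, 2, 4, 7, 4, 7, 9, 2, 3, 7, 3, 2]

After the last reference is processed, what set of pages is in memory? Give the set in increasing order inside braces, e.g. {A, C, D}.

{2, 7}

7 -> fault, frames [7]
2 -> fault, frames [7, 2]
7 -> hit
2 -> hit
7 -> hit
4 -> fault, evict 7, frames [2, 4]
7 -> fault, evict 2, frames [4, 7]
2 -> fault, evict 4, frames [7, 2]
3 -> fault, evict 7, frames [2, 3]
2 -> hit
4 -> fault, evict 2, frames [3, 4]
7 -> fault, evict 3, frames [4, 7]
4 -> hit
7 -> hit
9 -> fault, evict 4, frames [7, 9]
2 -> fault, evict 7, frames [9, 2]
3 -> fault, evict 9, frames [2, 3]
7 -> fault, evict 2, frames [3, 7]
3 -> hit
2 -> fault, evict 3, frames [7, 2]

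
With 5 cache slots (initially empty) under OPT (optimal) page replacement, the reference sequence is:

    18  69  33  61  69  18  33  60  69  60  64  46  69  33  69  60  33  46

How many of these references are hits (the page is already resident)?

11

18 → miss, frames [18]
69 → miss, frames [18, 69]
33 → miss, frames [18, 69, 33]
61 → miss, frames [18, 69, 33, 61]
69 → hit
18 → hit
33 → hit
60 → miss, frames [18, 69, 33, 61, 60]
69 → hit
60 → hit
64 → miss, evict 61, frames [18, 69, 33, 60, 64]
46 → miss, evict 64, frames [18, 69, 33, 60, 46]
69 → hit
33 → hit
69 → hit
60 → hit
33 → hit
46 → hit
Hits: 11.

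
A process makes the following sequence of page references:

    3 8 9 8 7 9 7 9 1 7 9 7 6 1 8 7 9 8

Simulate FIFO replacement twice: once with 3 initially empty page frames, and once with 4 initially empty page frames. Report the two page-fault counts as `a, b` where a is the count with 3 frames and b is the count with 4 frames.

9, 8

3 frames: F F F . F . . . F . . . F . F F F . → 9 faults.
4 frames: F F F . F . . . F . . . F . F . F . → 8 faults.
8 < 9: adding a frame reduced faults, as is typical.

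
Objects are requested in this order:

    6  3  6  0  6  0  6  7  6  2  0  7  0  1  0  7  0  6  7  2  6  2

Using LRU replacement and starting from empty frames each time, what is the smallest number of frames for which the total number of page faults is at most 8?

f=1: 22 faults
f=2: 13 faults
f=3: 10 faults
f=4: 8 faults
f=5: 6 faults
f=6: 6 faults
Smallest f with faults ≤ 8 is 4.

4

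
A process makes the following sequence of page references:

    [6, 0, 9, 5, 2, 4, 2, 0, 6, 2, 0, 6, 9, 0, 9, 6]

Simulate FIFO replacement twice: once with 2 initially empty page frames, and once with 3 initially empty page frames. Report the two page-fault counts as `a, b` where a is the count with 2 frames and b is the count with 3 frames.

2 frames: F F F F F F . F F F F F F F . F → 14 faults.
3 frames: F F F F F F . F F F . . F F . F → 12 faults.
12 < 14: adding a frame reduced faults, as is typical.

14, 12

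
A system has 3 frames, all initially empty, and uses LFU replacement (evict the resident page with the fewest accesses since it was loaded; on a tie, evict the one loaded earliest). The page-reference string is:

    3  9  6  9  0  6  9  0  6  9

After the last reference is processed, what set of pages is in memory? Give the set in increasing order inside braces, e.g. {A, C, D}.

3 -> fault, frames [3]
9 -> fault, frames [3, 9]
6 -> fault, frames [3, 9, 6]
9 -> hit
0 -> fault, evict 3, frames [9, 6, 0]
6 -> hit
9 -> hit
0 -> hit
6 -> hit
9 -> hit

{0, 6, 9}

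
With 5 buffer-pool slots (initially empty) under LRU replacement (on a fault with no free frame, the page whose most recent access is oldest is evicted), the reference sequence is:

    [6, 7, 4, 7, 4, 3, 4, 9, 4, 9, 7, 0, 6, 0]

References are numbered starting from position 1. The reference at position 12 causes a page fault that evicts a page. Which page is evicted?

pos 1: 6 → fault, frames (6)
pos 2: 7 → fault, frames (6 7)
pos 3: 4 → fault, frames (6 7 4)
pos 4: 7 → hit
pos 5: 4 → hit
pos 6: 3 → fault, frames (6 7 4 3)
pos 7: 4 → hit
pos 8: 9 → fault, frames (6 7 3 4 9)
pos 9: 4 → hit
pos 10: 9 → hit
pos 11: 7 → hit
pos 12: 0 → fault, evict 6, frames (3 4 9 7 0)
At position 12, page 6 is evicted.

6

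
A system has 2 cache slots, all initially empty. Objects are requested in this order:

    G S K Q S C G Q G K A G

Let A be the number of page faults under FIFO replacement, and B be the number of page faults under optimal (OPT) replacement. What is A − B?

3

Under FIFO: F F F F F F F F . F F F → 11 faults.
Under OPT: F F F F . F F . . F F . → 8 faults.
A − B = 11 − 8 = 3.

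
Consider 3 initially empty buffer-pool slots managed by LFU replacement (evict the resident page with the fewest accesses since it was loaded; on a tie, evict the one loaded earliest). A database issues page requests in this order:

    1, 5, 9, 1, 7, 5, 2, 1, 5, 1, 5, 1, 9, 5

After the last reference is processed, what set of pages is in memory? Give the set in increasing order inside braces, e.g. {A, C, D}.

{1, 5, 9}

1: fault, frames {1}
5: fault, frames {1,5}
9: fault, frames {1,5,9}
1: hit
7: fault, evict 5, frames {1,9,7}
5: fault, evict 9, frames {1,7,5}
2: fault, evict 7, frames {1,5,2}
1: hit
5: hit
1: hit
5: hit
1: hit
9: fault, evict 2, frames {1,5,9}
5: hit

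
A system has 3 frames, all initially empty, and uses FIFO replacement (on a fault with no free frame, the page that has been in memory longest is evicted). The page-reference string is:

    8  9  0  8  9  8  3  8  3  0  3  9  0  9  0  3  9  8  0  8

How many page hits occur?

11

8: miss, frames [8]
9: miss, frames [8, 9]
0: miss, frames [8, 9, 0]
8: hit
9: hit
8: hit
3: miss, evict 8, frames [9, 0, 3]
8: miss, evict 9, frames [0, 3, 8]
3: hit
0: hit
3: hit
9: miss, evict 0, frames [3, 8, 9]
0: miss, evict 3, frames [8, 9, 0]
9: hit
0: hit
3: miss, evict 8, frames [9, 0, 3]
9: hit
8: miss, evict 9, frames [0, 3, 8]
0: hit
8: hit
Hits: 11.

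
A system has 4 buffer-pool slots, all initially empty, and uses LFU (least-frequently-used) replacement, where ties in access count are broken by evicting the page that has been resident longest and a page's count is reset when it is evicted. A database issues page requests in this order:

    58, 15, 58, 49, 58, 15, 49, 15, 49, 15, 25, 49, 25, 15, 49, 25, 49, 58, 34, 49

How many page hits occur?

15

58 -> fault, frames {58}
15 -> fault, frames {58,15}
58 -> hit
49 -> fault, frames {58,15,49}
58 -> hit
15 -> hit
49 -> hit
15 -> hit
49 -> hit
15 -> hit
25 -> fault, frames {58,15,49,25}
49 -> hit
25 -> hit
15 -> hit
49 -> hit
25 -> hit
49 -> hit
58 -> hit
34 -> fault, evict 25, frames {58,15,49,34}
49 -> hit
Hits: 15.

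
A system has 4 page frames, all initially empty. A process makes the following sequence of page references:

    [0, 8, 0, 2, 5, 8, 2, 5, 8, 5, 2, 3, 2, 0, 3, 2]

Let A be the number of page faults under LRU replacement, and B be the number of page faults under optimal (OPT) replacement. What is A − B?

1

Under LRU: F F . F F . . . . . . F . F . . → 6 faults.
Under OPT: F F . F F . . . . . . F . . . . → 5 faults.
A − B = 6 − 5 = 1.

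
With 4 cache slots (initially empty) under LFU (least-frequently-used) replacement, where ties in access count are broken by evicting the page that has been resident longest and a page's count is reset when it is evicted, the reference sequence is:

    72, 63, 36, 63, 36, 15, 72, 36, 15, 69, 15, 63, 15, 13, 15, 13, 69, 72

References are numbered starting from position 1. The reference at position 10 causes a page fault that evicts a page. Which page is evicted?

pos 1: 72: miss, frames {72}
pos 2: 63: miss, frames {72,63}
pos 3: 36: miss, frames {72,63,36}
pos 4: 63: hit
pos 5: 36: hit
pos 6: 15: miss, frames {72,63,36,15}
pos 7: 72: hit
pos 8: 36: hit
pos 9: 15: hit
pos 10: 69: miss, evict 72, frames {63,36,15,69}
At position 10, page 72 is evicted.

72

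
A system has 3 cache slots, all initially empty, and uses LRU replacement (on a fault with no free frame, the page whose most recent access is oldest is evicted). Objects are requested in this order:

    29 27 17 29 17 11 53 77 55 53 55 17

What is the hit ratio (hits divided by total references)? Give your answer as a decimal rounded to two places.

29 → miss, frames {29}
27 → miss, frames {29,27}
17 → miss, frames {29,27,17}
29 → hit
17 → hit
11 → miss, evict 27, frames {29,17,11}
53 → miss, evict 29, frames {17,11,53}
77 → miss, evict 17, frames {11,53,77}
55 → miss, evict 11, frames {53,77,55}
53 → hit
55 → hit
17 → miss, evict 77, frames {53,55,17}
Hits: 4 of 12 references → 4/12 = 0.3333.

0.33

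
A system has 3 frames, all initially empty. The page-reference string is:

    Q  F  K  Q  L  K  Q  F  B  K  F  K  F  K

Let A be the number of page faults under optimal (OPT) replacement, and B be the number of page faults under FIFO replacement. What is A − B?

Under OPT: F F F . F . . F F . . . . . → 6 faults.
Under FIFO: F F F . F . F F F F . . . . → 8 faults.
A − B = 6 − 8 = -2.

-2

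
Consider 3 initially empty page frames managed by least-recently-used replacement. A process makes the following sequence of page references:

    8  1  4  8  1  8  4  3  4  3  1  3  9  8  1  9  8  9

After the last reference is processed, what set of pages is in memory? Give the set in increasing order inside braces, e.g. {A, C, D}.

{1, 8, 9}

8: miss, frames {8}
1: miss, frames {8,1}
4: miss, frames {8,1,4}
8: hit
1: hit
8: hit
4: hit
3: miss, evict 1, frames {8,4,3}
4: hit
3: hit
1: miss, evict 8, frames {4,3,1}
3: hit
9: miss, evict 4, frames {1,3,9}
8: miss, evict 1, frames {3,9,8}
1: miss, evict 3, frames {9,8,1}
9: hit
8: hit
9: hit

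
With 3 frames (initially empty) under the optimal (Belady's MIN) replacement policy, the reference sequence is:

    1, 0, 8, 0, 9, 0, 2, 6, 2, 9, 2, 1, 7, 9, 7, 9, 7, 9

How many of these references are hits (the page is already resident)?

10

1 -> miss, frames (1)
0 -> miss, frames (1 0)
8 -> miss, frames (1 0 8)
0 -> hit
9 -> miss, evict 8, frames (1 0 9)
0 -> hit
2 -> miss, evict 0, frames (1 9 2)
6 -> miss, evict 1, frames (9 2 6)
2 -> hit
9 -> hit
2 -> hit
1 -> miss, evict 6, frames (9 2 1)
7 -> miss, evict 1, frames (9 2 7)
9 -> hit
7 -> hit
9 -> hit
7 -> hit
9 -> hit
Hits: 10.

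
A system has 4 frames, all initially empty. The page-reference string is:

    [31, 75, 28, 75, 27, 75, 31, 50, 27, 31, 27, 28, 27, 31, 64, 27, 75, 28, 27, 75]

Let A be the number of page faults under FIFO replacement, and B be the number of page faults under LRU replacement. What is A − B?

1

Under FIFO: F F F . F . . F . F . . . . F . F F F . → 10 faults.
Under LRU: F F F . F . . F . . . F . . F . F F . . → 9 faults.
A − B = 10 − 9 = 1.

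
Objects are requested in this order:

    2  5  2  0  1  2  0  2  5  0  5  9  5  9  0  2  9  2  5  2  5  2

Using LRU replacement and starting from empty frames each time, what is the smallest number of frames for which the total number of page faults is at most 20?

f=1: 22 faults
f=2: 13 faults
f=3: 8 faults
f=4: 5 faults
f=5: 5 faults
Smallest f with faults ≤ 20 is 2.

2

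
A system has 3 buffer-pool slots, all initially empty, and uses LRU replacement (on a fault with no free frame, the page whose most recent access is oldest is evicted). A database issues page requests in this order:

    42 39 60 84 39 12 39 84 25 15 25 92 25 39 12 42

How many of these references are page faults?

42 -> miss, frames {42}
39 -> miss, frames {42,39}
60 -> miss, frames {42,39,60}
84 -> miss, evict 42, frames {39,60,84}
39 -> hit
12 -> miss, evict 60, frames {84,39,12}
39 -> hit
84 -> hit
25 -> miss, evict 12, frames {39,84,25}
15 -> miss, evict 39, frames {84,25,15}
25 -> hit
92 -> miss, evict 84, frames {15,25,92}
25 -> hit
39 -> miss, evict 15, frames {92,25,39}
12 -> miss, evict 92, frames {25,39,12}
42 -> miss, evict 25, frames {39,12,42}
Page faults: 11.

11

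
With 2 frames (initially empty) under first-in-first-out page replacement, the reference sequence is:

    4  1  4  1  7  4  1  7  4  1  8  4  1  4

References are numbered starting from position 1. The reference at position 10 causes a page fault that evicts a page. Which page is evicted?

7

pos 1: 4 → fault, frames [4]
pos 2: 1 → fault, frames [4, 1]
pos 3: 4 → hit
pos 4: 1 → hit
pos 5: 7 → fault, evict 4, frames [1, 7]
pos 6: 4 → fault, evict 1, frames [7, 4]
pos 7: 1 → fault, evict 7, frames [4, 1]
pos 8: 7 → fault, evict 4, frames [1, 7]
pos 9: 4 → fault, evict 1, frames [7, 4]
pos 10: 1 → fault, evict 7, frames [4, 1]
At position 10, page 7 is evicted.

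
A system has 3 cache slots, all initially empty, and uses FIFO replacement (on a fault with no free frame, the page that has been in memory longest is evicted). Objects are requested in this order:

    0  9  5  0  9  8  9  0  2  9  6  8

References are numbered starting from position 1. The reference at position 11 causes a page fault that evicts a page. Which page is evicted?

0

pos 1: 0 -> miss, frames {0}
pos 2: 9 -> miss, frames {0,9}
pos 3: 5 -> miss, frames {0,9,5}
pos 4: 0 -> hit
pos 5: 9 -> hit
pos 6: 8 -> miss, evict 0, frames {9,5,8}
pos 7: 9 -> hit
pos 8: 0 -> miss, evict 9, frames {5,8,0}
pos 9: 2 -> miss, evict 5, frames {8,0,2}
pos 10: 9 -> miss, evict 8, frames {0,2,9}
pos 11: 6 -> miss, evict 0, frames {2,9,6}
At position 11, page 0 is evicted.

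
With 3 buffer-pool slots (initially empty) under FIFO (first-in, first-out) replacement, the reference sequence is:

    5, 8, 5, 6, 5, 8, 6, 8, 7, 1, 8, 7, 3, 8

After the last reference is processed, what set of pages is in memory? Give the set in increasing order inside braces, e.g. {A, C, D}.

5 → miss, frames {5}
8 → miss, frames {5,8}
5 → hit
6 → miss, frames {5,8,6}
5 → hit
8 → hit
6 → hit
8 → hit
7 → miss, evict 5, frames {8,6,7}
1 → miss, evict 8, frames {6,7,1}
8 → miss, evict 6, frames {7,1,8}
7 → hit
3 → miss, evict 7, frames {1,8,3}
8 → hit

{1, 3, 8}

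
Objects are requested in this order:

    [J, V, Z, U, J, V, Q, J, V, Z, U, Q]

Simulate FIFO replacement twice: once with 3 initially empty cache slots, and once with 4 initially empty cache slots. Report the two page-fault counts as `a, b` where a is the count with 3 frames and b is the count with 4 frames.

9, 10

3 frames: F F F F F F F . . F F . → 9 faults.
4 frames: F F F F . . F F F F F F → 10 faults.
10 > 9: adding a frame increased faults — Belady's anomaly.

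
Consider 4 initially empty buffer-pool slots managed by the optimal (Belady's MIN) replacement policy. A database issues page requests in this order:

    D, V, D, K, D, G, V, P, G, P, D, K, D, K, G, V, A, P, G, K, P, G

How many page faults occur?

7

D -> fault, frames (D)
V -> fault, frames (D V)
D -> hit
K -> fault, frames (D V K)
D -> hit
G -> fault, frames (D V K G)
V -> hit
P -> fault, evict V, frames (D K G P)
G -> hit
P -> hit
D -> hit
K -> hit
D -> hit
K -> hit
G -> hit
V -> fault, evict D, frames (K G P V)
A -> fault, evict V, frames (K G P A)
P -> hit
G -> hit
K -> hit
P -> hit
G -> hit
Page faults: 7.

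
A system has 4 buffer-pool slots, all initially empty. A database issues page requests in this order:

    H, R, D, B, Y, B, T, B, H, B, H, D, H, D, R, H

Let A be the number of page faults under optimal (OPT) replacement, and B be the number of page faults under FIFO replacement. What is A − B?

Under OPT: F F F F F . F . . . . . . . F . → 7 faults.
Under FIFO: F F F F F . F . F . . F . . F . → 9 faults.
A − B = 7 − 9 = -2.

-2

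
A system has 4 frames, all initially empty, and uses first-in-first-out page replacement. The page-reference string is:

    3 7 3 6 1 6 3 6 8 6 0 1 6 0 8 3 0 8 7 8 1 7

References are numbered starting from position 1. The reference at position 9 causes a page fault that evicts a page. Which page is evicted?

pos 1: 3 -> fault, frames [3]
pos 2: 7 -> fault, frames [3, 7]
pos 3: 3 -> hit
pos 4: 6 -> fault, frames [3, 7, 6]
pos 5: 1 -> fault, frames [3, 7, 6, 1]
pos 6: 6 -> hit
pos 7: 3 -> hit
pos 8: 6 -> hit
pos 9: 8 -> fault, evict 3, frames [7, 6, 1, 8]
At position 9, page 3 is evicted.

3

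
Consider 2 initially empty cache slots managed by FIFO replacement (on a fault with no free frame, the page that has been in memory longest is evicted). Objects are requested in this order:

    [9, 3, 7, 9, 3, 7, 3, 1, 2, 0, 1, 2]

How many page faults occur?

9: fault, frames [9]
3: fault, frames [9, 3]
7: fault, evict 9, frames [3, 7]
9: fault, evict 3, frames [7, 9]
3: fault, evict 7, frames [9, 3]
7: fault, evict 9, frames [3, 7]
3: hit
1: fault, evict 3, frames [7, 1]
2: fault, evict 7, frames [1, 2]
0: fault, evict 1, frames [2, 0]
1: fault, evict 2, frames [0, 1]
2: fault, evict 0, frames [1, 2]
Page faults: 11.

11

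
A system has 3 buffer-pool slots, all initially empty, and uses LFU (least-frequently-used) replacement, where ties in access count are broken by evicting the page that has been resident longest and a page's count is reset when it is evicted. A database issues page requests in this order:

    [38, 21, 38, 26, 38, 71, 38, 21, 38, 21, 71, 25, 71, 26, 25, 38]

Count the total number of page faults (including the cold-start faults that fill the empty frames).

38 → miss, frames (38)
21 → miss, frames (38 21)
38 → hit
26 → miss, frames (38 21 26)
38 → hit
71 → miss, evict 21, frames (38 26 71)
38 → hit
21 → miss, evict 26, frames (38 71 21)
38 → hit
21 → hit
71 → hit
25 → miss, evict 71, frames (38 21 25)
71 → miss, evict 25, frames (38 21 71)
26 → miss, evict 71, frames (38 21 26)
25 → miss, evict 26, frames (38 21 25)
38 → hit
Page faults: 9.

9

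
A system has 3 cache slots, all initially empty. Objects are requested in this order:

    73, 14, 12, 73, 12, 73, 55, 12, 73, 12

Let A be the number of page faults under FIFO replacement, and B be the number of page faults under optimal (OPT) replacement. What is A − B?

1

Under FIFO: F F F . . . F . F . → 5 faults.
Under OPT: F F F . . . F . . . → 4 faults.
A − B = 5 − 4 = 1.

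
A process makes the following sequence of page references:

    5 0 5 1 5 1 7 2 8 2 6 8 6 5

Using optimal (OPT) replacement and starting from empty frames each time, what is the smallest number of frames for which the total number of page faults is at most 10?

f=1: 14 faults
f=2: 8 faults
f=3: 7 faults
f=4: 7 faults
f=5: 7 faults
f=6: 7 faults
f=7: 7 faults
Smallest f with faults ≤ 10 is 2.

2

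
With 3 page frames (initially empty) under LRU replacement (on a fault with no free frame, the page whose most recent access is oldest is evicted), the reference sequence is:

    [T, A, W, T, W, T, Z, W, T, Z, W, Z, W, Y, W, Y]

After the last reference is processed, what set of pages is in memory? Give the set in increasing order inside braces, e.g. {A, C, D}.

{W, Y, Z}

T → fault, frames [T]
A → fault, frames [T, A]
W → fault, frames [T, A, W]
T → hit
W → hit
T → hit
Z → fault, evict A, frames [W, T, Z]
W → hit
T → hit
Z → hit
W → hit
Z → hit
W → hit
Y → fault, evict T, frames [Z, W, Y]
W → hit
Y → hit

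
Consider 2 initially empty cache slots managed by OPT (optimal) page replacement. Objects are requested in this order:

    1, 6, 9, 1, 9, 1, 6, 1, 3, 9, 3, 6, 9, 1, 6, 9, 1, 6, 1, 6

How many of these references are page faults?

1: miss, frames (1)
6: miss, frames (1 6)
9: miss, evict 6, frames (1 9)
1: hit
9: hit
1: hit
6: miss, evict 9, frames (1 6)
1: hit
3: miss, evict 1, frames (6 3)
9: miss, evict 6, frames (3 9)
3: hit
6: miss, evict 3, frames (9 6)
9: hit
1: miss, evict 9, frames (6 1)
6: hit
9: miss, evict 6, frames (1 9)
1: hit
6: miss, evict 9, frames (1 6)
1: hit
6: hit
Page faults: 10.

10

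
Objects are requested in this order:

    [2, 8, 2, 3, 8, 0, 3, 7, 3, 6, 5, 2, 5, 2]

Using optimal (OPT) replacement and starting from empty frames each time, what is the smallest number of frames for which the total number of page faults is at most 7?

3

f=1: 14 faults
f=2: 8 faults
f=3: 7 faults
f=4: 7 faults
f=5: 7 faults
f=6: 7 faults
f=7: 7 faults
Smallest f with faults ≤ 7 is 3.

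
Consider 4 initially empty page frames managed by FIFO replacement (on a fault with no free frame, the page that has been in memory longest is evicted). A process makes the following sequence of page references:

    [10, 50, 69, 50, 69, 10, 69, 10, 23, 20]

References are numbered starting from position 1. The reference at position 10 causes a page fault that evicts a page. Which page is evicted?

10

pos 1: 10 → fault, frames {10}
pos 2: 50 → fault, frames {10,50}
pos 3: 69 → fault, frames {10,50,69}
pos 4: 50 → hit
pos 5: 69 → hit
pos 6: 10 → hit
pos 7: 69 → hit
pos 8: 10 → hit
pos 9: 23 → fault, frames {10,50,69,23}
pos 10: 20 → fault, evict 10, frames {50,69,23,20}
At position 10, page 10 is evicted.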